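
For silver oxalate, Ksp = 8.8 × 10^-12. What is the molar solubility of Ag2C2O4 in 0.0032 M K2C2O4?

Ag2C2O4(s) ⇌ 2 Ag^+(aq) + C2O4^2-(aq)
Ksp = [Ag^+]^2[C2O4^2-]
Let s be the molar solubility in this solution. [Ag^+] = 2s, [C2O4^2-] = 0.0032 + s ≈ 0.0032 (common-ion effect: C2O4^2- is already 0.0032 M).
Ksp ≈ (2s)^2 × 0.0032
s = 2.6 × 10^-5 M
Check: s = 2.6 × 10^-5 ≪ 0.0032, so the approximation is valid.

s = 2.6 × 10^-5 M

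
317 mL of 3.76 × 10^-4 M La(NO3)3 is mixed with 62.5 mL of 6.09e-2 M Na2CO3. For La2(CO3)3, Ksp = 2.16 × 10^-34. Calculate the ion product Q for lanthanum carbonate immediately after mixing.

Total volume = 317 + 62.5 = 379.5 mL.
[La^3+] = 3.76 × 10^-4 × (317/379.5) = 3.141 x 10^-4 M
[CO3^2-] = 6.09 × 10^-2 × (62.5/379.5) = 1.003 × 10^-2 M
La2(CO3)3(s) ⇌ 2 La^3+ + 3 CO3^2-, so Q = [La^3+]^2[CO3^2-]^3
Q = (3.141 × 10^-4)^2(1.003 × 10^-2)^3 = 9.95 × 10^-14
Q > Ksp, so La2(CO3)3 will precipitate.

Q ≈ 9.95 × 10^-14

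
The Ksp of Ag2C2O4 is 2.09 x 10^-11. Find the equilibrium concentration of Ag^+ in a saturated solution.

Ag2C2O4(s) ⇌ 2 Ag^+(aq) + C2O4^2-(aq)
Ksp = [Ag^+]^2[C2O4^2-]
Let s = molar solubility. Then [Ag^+] = 2s and [C2O4^2-] = s.
Substituting: Ksp = (2s)^2s = 4s^3
s^3 = 2.09 x 10^-11 / 4, so s = 1.735 × 10^-4 M
[Ag^+] = 2s = 3.47 x 10^-4 M

[Ag^+] = 3.47 × 10^-4 M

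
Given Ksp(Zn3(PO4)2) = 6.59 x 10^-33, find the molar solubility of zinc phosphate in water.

1.44e-7 M

Zn3(PO4)2(s) ⇌ 3 Zn^2+ + 2 PO4^3-
Ksp = [Zn^2+]^3[PO4^3-]^2
If s mol/L of Zn3(PO4)2 dissolves, [Zn^2+] = 3s and [PO4^3-] = 2s.
So Ksp = (3s)^3 × (2s)^2 = 108s^5
Solving, s = (6.59 x 10^-33/108)^(1/5) = 1.44 × 10^-7 M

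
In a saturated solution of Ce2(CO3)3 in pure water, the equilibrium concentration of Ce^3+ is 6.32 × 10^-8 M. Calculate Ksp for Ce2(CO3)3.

Ce2(CO3)3(s) <=> 2 Ce^3+(aq) + 3 CO3^2-(aq)
Stoichiometry gives [CO3^2-] = (3/2)[Ce^3+] = 9.480 x 10^-8 M.
Ksp = [Ce^3+]^2[CO3^2-]^3
Ksp = (6.32 x 10^-8)^2 × (9.480 x 10^-8)^3 = 3.40 x 10^-36

Ksp = 3.40 × 10^-36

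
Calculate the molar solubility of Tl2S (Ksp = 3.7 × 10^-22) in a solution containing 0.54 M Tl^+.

1.3 × 10^-21 M

Tl2S(s) ⇌ 2 Tl^+(aq) + S^2-(aq)
Ksp = [Tl^+]^2[S^2-]
Let s be the molar solubility in this solution. [Tl^+] = 0.54 + 2s ≈ 0.54, [S^2-] = s (common-ion effect: Tl^+ is already 0.54 M).
Ksp ≈ (0.54)^2 × s
s = 1.3 × 10^-21 M
Check: 2s = 2.5 × 10^-21 ≪ 0.54, so the approximation is valid.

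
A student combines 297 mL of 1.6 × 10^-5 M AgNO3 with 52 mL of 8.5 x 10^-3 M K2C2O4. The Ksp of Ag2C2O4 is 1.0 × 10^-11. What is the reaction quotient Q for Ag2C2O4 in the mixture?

Q ≈ 2.3e-13

Total volume = 297 + 52 = 349 mL.
[Ag^+] = 1.6 × 10^-5 × (297/349) = 1.36 × 10^-5 M
[C2O4^2-] = 8.5 × 10^-3 × (52/349) = 1.27 × 10^-3 M
Ag2C2O4(s) ⇌ 2 Ag^+(aq) + C2O4^2-(aq), so Q = [Ag^+]^2[C2O4^2-]
Q = (1.36 × 10^-5)^2(1.27 × 10^-3) = 2.3 x 10^-13
Q < Ksp, so no precipitate of Ag2C2O4 forms.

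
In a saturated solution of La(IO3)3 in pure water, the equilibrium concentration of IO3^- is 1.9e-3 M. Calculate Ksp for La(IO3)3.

La(IO3)3(s) ⇌ La^3+(aq) + 3 IO3^-(aq)
Stoichiometry gives [La^3+] = (1/3)[IO3^-] = 6.33 × 10^-4 M.
Ksp = [La^3+][IO3^-]^3
Ksp = 6.33 × 10^-4 × (1.9 × 10^-3)^3 = 4.3 × 10^-12

4.3e-12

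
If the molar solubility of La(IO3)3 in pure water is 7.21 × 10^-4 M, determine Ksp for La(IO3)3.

La(IO3)3(s) ⇌ La^3+ + 3 IO3^-
With molar solubility s: [La^3+] = s, [IO3^-] = 3s.
Ksp = [La^3+][IO3^-]^3
Substituting: Ksp = s(3s)^3 = 27s^4
Ksp = 27 × (7.21 × 10^-4)^4 = 7.30 × 10^-12

Ksp ≈ 7.30e-12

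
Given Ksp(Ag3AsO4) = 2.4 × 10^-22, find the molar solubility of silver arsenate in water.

Ag3AsO4(s) ⇌ 3 Ag^+ + AsO4^3-
Ksp = [Ag^+]^3[AsO4^3-]
If s mol/L of Ag3AsO4 dissolves, [Ag^+] = 3s and [AsO4^3-] = s.
So Ksp = (3s)^3 × s = 27s^4
Solving, s = (2.4 × 10^-22/27)^(1/4) = 1.7 × 10^-6 M

1.7 × 10^-6 M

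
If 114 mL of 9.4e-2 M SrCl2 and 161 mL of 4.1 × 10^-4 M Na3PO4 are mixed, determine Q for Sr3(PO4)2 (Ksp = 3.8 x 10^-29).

Total volume = 114 + 161 = 275 mL.
[Sr^2+] = 9.4 × 10^-2 × (114/275) = 3.90 x 10^-2 M
[PO4^3-] = 4.1 × 10^-4 × (161/275) = 2.40 × 10^-4 M
Sr3(PO4)2(s) ⇌ 3 Sr^2+ + 2 PO4^3-, so Q = [Sr^2+]^3[PO4^3-]^2
Q = (3.90 x 10^-2)^3(2.40 x 10^-4)^2 = 3.4 × 10^-12
Q > Ksp, so Sr3(PO4)2 will precipitate.

Q = 3.4 x 10^-12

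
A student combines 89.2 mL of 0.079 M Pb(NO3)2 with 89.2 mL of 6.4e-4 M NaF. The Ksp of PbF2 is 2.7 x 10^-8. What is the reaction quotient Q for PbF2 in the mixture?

Q = 4.0 × 10^-9

Total volume = 89.2 + 89.2 = 178.4 mL.
[Pb^2+] = 7.9 x 10^-2 × (89.2/178.4) = 3.95 × 10^-2 M
[F^-] = 6.4 × 10^-4 × (89.2/178.4) = 3.20 × 10^-4 M
PbF2(s) ⇌ Pb^2+ + 2 F^-, so Q = [Pb^2+][F^-]^2
Q = (3.95 × 10^-2)(3.20 x 10^-4)^2 = 4.0 × 10^-9
Q < Ksp, so no precipitate of PbF2 forms.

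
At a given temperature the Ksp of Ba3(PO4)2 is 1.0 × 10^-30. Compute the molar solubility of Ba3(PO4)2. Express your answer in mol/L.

3.9e-7 M

Ba3(PO4)2(s) ⇌ 3 Ba^2+(aq) + 2 PO4^3-(aq)
Ksp = [Ba^2+]^3[PO4^3-]^2
Let s = molar solubility. Then [Ba^2+] = 3s and [PO4^3-] = 2s.
Ksp = (3s)^3(2s)^2 = 108s^5
s^5 = 1.0 × 10^-30 / 108, so s = 3.9 x 10^-7 M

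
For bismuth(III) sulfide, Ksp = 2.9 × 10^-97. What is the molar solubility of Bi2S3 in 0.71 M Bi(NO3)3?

Bi2S3(s) <=> 2 Bi^3+(aq) + 3 S^2-(aq)
Ksp = [Bi^3+]^2[S^2-]^3
If s mol/L dissolves here, [Bi^3+] = 0.71 + 2s ≈ 0.71, [S^2-] = 3s (since Bi^3+ from Bi(NO3)3 dominates).
Ksp ≈ (0.71)^2 × (3s)^3
s = 2.8 x 10^-33 M
Check: 2s = 5.5 × 10^-33 ≪ 0.71, so the approximation is valid.

2.8 × 10^-33 M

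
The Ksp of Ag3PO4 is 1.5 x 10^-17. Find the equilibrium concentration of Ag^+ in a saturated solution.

[Ag^+] = 8.2 × 10^-5 M

Ag3PO4(s) ⇌ 3 Ag^+(aq) + PO4^3-(aq)
Ksp = [Ag^+]^3[PO4^3-]
If s mol/L of Ag3PO4 dissolves, [Ag^+] = 3s and [PO4^3-] = s.
Ksp = (3s)^3s = 27s^4
s = (1.5 x 10^-17 / 27)^(1/4) = 2.73 × 10^-5 M
[Ag^+] = 3s = 8.2 x 10^-5 M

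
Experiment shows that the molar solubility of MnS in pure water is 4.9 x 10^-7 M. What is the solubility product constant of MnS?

2.4 × 10^-13

MnS(s) ⇌ Mn^2+ + S^2-
Let s = molar solubility. Then [Mn^2+] = s and [S^2-] = s.
Ksp = [Mn^2+][S^2-]
Ksp = (s)(s) = s^2
With s = 4.9 × 10^-7: Ksp = 2.4 × 10^-13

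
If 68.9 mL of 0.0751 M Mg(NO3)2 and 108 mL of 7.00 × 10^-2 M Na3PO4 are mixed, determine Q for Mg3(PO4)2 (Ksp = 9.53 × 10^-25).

Total volume = 68.9 + 108 = 176.9 mL.
[Mg^2+] = 7.51 x 10^-2 × (68.9/176.9) = 2.925 × 10^-2 M
[PO4^3-] = 7.00 x 10^-2 × (108/176.9) = 4.274 × 10^-2 M
Mg3(PO4)2(s) ⇌ 3 Mg^2+(aq) + 2 PO4^3-(aq), so Q = [Mg^2+]^3[PO4^3-]^2
Q = (2.925 × 10^-2)^3(4.274 x 10^-2)^2 = 4.57 x 10^-8
Q > Ksp, so Mg3(PO4)2 will precipitate.

Q = 4.57e-8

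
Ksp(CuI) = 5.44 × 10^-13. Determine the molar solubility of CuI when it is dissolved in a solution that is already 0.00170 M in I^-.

CuI(s) ⇌ Cu^+ + I^-
Ksp = [Cu^+][I^-]
If s mol/L dissolves here, [Cu^+] = s, [I^-] = 0.00170 + s ≈ 0.00170 (since the I^- already present dominates).
Ksp ≈ s × 0.00170
s = 3.20 × 10^-10 M
Check: s = 3.2 x 10^-10 ≪ 0.00170, so the approximation is valid.

3.20 × 10^-10 M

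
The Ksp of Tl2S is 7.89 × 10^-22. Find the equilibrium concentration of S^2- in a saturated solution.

Tl2S(s) ⇌ 2 Tl^+(aq) + S^2-(aq)
Ksp = [Tl^+]^2[S^2-]
Let s = molar solubility. Then [Tl^+] = 2s and [S^2-] = s.
Substituting: Ksp = (2s)^2s = 4s^3
Solving, s = (7.89 × 10^-22/4)^(1/3) = 5.821 × 10^-8 M
[S^2-] = s = 5.82 x 10^-8 M

5.82 x 10^-8 M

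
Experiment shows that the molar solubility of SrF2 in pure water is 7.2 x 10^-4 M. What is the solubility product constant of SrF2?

1.5e-9

SrF2(s) ⇌ Sr^2+ + 2 F^-
For each mole of SrF2 that dissolves: [Sr^2+] = s, [F^-] = 2s.
Ksp = [Sr^2+][F^-]^2
So Ksp = s × (2s)^2 = 4s^3
Ksp = 4 × (7.2 × 10^-4)^3 = 1.5 x 10^-9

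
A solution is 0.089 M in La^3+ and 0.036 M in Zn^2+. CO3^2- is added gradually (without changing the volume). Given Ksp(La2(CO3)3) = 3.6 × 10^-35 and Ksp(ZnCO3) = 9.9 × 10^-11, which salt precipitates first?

La2(CO3)3

Precipitation of each salt starts when its ion product equals its Ksp.
For La2(CO3)3: 3.6 × 10^-35 = (0.089)^2 × [CO3^2-]^3  ⇒  [CO3^2-] = 1.7 × 10^-11 M.
For ZnCO3: 9.9 × 10^-11 = 0.036 × [CO3^2-]  ⇒  [CO3^2-] = 2.8 x 10^-9 M.
The salt with the lower threshold [CO3^2-] precipitates first: La2(CO3)3.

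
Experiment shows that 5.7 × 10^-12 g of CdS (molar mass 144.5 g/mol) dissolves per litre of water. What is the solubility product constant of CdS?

Ksp = 1.6 × 10^-27

Molar solubility s = (5.7 × 10^-12 g/L) / (144.5 g/mol) = 3.94 × 10^-14 M.
CdS(s) ⇌ Cd^2+ + S^2-
If s mol/L of CdS dissolves, [Cd^2+] = s and [S^2-] = s.
Ksp = [Cd^2+][S^2-]
Ksp = s^2
Ksp = (3.94 × 10^-14)^2 = 1.6 × 10^-27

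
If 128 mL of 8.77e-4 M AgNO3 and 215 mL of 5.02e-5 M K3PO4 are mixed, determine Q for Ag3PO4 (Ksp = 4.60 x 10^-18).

Total volume = 128 + 215 = 343 mL.
[Ag^+] = 8.77 × 10^-4 × (128/343) = 3.273 x 10^-4 M
[PO4^3-] = 5.02 × 10^-5 × (215/343) = 3.147 x 10^-5 M
Ag3PO4(s) ⇌ 3 Ag^+(aq) + PO4^3-(aq), so Q = [Ag^+]^3[PO4^3-]
Q = (3.273 × 10^-4)^3(3.147 × 10^-5) = 1.10 x 10^-15
Q > Ksp, so Ag3PO4 will precipitate.

Q = 1.10 × 10^-15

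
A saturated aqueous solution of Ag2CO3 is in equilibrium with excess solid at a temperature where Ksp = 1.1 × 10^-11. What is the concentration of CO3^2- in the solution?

[CO3^2-] ≈ 1.4 × 10^-4 M

Ag2CO3(s) <=> 2 Ag^+ + CO3^2-
Ksp = [Ag^+]^2[CO3^2-]
If s mol/L of Ag2CO3 dissolves, [Ag^+] = 2s and [CO3^2-] = s.
Ksp = (2s)^2s = 4s^3
Solving, s = (1.1 × 10^-11/4)^(1/3) = 1.40 × 10^-4 M
[CO3^2-] = s = 1.4 × 10^-4 M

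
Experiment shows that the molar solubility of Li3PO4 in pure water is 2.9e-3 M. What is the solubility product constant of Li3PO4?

Li3PO4(s) ⇌ 3 Li^+(aq) + PO4^3-(aq)
Let s = molar solubility. Then [Li^+] = 3s and [PO4^3-] = s.
Ksp = [Li^+]^3[PO4^3-]
So Ksp = (3s)^3 × s = 27s^4
With s = 2.9 × 10^-3: Ksp = 1.9 × 10^-9

1.9e-9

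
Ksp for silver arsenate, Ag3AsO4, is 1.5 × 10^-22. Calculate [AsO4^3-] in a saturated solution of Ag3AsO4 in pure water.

Ag3AsO4(s) ⇌ 3 Ag^+(aq) + AsO4^3-(aq)
Ksp = [Ag^+]^3[AsO4^3-]
Let s = molar solubility. Then [Ag^+] = 3s and [AsO4^3-] = s.
Substituting: Ksp = (3s)^3s = 27s^4
Solving, s = (1.5 × 10^-22/27)^(1/4) = 1.54 × 10^-6 M
[AsO4^3-] = s = 1.5 x 10^-6 M

1.5 × 10^-6 M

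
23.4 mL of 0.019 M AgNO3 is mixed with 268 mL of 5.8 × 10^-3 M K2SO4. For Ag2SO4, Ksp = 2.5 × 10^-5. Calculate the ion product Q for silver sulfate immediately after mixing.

Total volume = 23.4 + 268 = 291.4 mL.
[Ag^+] = 1.9 × 10^-2 × (23.4/291.4) = 1.53 x 10^-3 M
[SO4^2-] = 5.8 × 10^-3 × (268/291.4) = 5.33 x 10^-3 M
Ag2SO4(s) <=> 2 Ag^+(aq) + SO4^2-(aq), so Q = [Ag^+]^2[SO4^2-]
Q = (1.53 x 10^-3)^2(5.33 x 10^-3) = 1.2 × 10^-8
Q < Ksp, so no precipitate of Ag2SO4 forms.

Q = 1.2e-8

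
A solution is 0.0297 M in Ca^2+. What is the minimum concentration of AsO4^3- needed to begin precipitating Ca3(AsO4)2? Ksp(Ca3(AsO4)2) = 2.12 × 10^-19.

Ca3(AsO4)2(s) ⇌ 3 Ca^2+ + 2 AsO4^3-
Ksp = [Ca^2+]^3[AsO4^3-]^2
Precipitation begins when Q = Ksp. With [Ca^2+] = 0.0297 M:
2.12 × 10^-19 = (0.0297)^3 × [AsO4^3-]^2
[AsO4^3-] = (2.12 × 10^-19 / 2.620 × 10^-5)^(1/2) = 9.00 × 10^-8 M

9.00 × 10^-8 M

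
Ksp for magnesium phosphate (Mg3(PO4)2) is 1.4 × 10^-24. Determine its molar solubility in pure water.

s ≈ 6.6 × 10^-6 M

Mg3(PO4)2(s) <=> 3 Mg^2+(aq) + 2 PO4^3-(aq)
Ksp = [Mg^2+]^3[PO4^3-]^2
Let s = molar solubility. Then [Mg^2+] = 3s and [PO4^3-] = 2s.
Substituting: Ksp = (3s)^3(2s)^2 = 108s^5
s^5 = 1.4 × 10^-24 / 108, so s = 6.6 × 10^-6 M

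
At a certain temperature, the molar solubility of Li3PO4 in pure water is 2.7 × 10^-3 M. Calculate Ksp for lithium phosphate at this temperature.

Ksp ≈ 1.4 x 10^-9

Li3PO4(s) <=> 3 Li^+ + PO4^3-
If s mol/L of Li3PO4 dissolves, [Li^+] = 3s and [PO4^3-] = s.
Ksp = [Li^+]^3[PO4^3-]
Substituting: Ksp = (3s)^3s = 27s^4
With s = 2.7 × 10^-3: Ksp = 1.4 × 10^-9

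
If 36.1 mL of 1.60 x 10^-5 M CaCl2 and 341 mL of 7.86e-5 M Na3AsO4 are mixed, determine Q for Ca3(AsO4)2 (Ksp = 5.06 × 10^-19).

Total volume = 36.1 + 341 = 377.1 mL.
[Ca^2+] = 1.60 × 10^-5 × (36.1/377.1) = 1.532 x 10^-6 M
[AsO4^3-] = 7.86 × 10^-5 × (341/377.1) = 7.108 × 10^-5 M
Ca3(AsO4)2(s) ⇌ 3 Ca^2+(aq) + 2 AsO4^3-(aq), so Q = [Ca^2+]^3[AsO4^3-]^2
Q = (1.532 x 10^-6)^3(7.108 × 10^-5)^2 = 1.82 × 10^-26
Q < Ksp, so no precipitate of Ca3(AsO4)2 forms.

Q ≈ 1.82 x 10^-26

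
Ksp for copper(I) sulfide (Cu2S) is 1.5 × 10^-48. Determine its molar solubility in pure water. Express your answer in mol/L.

Cu2S(s) <=> 2 Cu^+ + S^2-
Ksp = [Cu^+]^2[S^2-]
With molar solubility s: [Cu^+] = 2s, [S^2-] = s.
So Ksp = (2s)^2 × s = 4s^3
s^3 = 1.5 × 10^-48 / 4, so s = 7.2 x 10^-17 M

s ≈ 7.2e-17 M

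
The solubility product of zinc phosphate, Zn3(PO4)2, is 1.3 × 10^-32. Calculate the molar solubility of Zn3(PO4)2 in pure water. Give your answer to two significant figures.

Zn3(PO4)2(s) ⇌ 3 Zn^2+ + 2 PO4^3-
Ksp = [Zn^2+]^3[PO4^3-]^2
If s mol/L of Zn3(PO4)2 dissolves, [Zn^2+] = 3s and [PO4^3-] = 2s.
Substituting: Ksp = (3s)^3(2s)^2 = 108s^5
Solving, s = (1.3 × 10^-32/108)^(1/5) = 1.6 x 10^-7 M

s ≈ 1.6 × 10^-7 M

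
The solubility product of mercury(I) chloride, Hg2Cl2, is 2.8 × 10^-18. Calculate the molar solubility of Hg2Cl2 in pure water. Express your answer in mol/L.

8.9e-7 M

Hg2Cl2(s) ⇌ Hg2^2+(aq) + 2 Cl^-(aq)
Ksp = [Hg2^2+][Cl^-]^2
Let s = molar solubility. Then [Hg2^2+] = s and [Cl^-] = 2s.
Substituting: Ksp = s(2s)^2 = 4s^3
s = (2.8 × 10^-18 / 4)^(1/3) = 8.9 x 10^-7 M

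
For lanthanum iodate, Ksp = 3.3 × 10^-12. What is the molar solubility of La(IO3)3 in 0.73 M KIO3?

La(IO3)3(s) <=> La^3+(aq) + 3 IO3^-(aq)
Ksp = [La^3+][IO3^-]^3
Let s be the molar solubility in this solution. [La^3+] = s, [IO3^-] = 0.73 + 3s ≈ 0.73 (common-ion effect: IO3^- is already 0.73 M).
Ksp ≈ s × (0.73)^3
s = 8.5 × 10^-12 M
Check: 3s = 2.5 × 10^-11 ≪ 0.73, so the approximation is valid.

s = 8.5e-12 M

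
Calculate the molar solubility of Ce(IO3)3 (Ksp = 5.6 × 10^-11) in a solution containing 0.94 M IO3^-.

s ≈ 6.7e-11 M

Ce(IO3)3(s) ⇌ Ce^3+(aq) + 3 IO3^-(aq)
Ksp = [Ce^3+][IO3^-]^3
Let s be the molar solubility in this solution. [Ce^3+] = s, [IO3^-] = 0.94 + 3s ≈ 0.94 (since the IO3^- already present dominates).
Ksp ≈ s × (0.94)^3
s = 6.7 × 10^-11 M
Check: 3s = 2.0 x 10^-10 ≪ 0.94, so the approximation is valid.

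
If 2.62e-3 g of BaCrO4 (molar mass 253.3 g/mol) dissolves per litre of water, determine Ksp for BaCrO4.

Ksp ≈ 1.07e-10

Molar solubility s = (2.62 x 10^-3 g/L) / (253.3 g/mol) = 1.034 × 10^-5 M.
BaCrO4(s) ⇌ Ba^2+ + CrO4^2-
For each mole of BaCrO4 that dissolves: [Ba^2+] = s, [CrO4^2-] = s.
Ksp = [Ba^2+][CrO4^2-]
Ksp = s^2
With s = 1.034 x 10^-5: Ksp = 1.07 × 10^-10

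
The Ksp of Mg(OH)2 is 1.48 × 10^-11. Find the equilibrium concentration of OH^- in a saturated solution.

3.09 × 10^-4 M

Mg(OH)2(s) <=> Mg^2+ + 2 OH^-
Ksp = [Mg^2+][OH^-]^2
Let s = molar solubility. Then [Mg^2+] = s and [OH^-] = 2s.
Substituting: Ksp = s(2s)^2 = 4s^3
s^3 = 1.48 × 10^-11 / 4, so s = 1.547 × 10^-4 M
[OH^-] = 2s = 3.09 x 10^-4 M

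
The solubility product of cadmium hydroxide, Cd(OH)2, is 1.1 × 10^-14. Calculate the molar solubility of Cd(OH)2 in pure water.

s ≈ 1.4 × 10^-5 M

Cd(OH)2(s) ⇌ Cd^2+(aq) + 2 OH^-(aq)
Ksp = [Cd^2+][OH^-]^2
With molar solubility s: [Cd^2+] = s, [OH^-] = 2s.
Substituting: Ksp = s(2s)^2 = 4s^3
s = (1.1 × 10^-14 / 4)^(1/3) = 1.4 x 10^-5 M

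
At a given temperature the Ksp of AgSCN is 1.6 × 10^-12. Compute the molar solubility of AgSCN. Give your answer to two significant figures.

AgSCN(s) ⇌ Ag^+ + SCN^-
Ksp = [Ag^+][SCN^-]
For each mole of AgSCN that dissolves: [Ag^+] = s, [SCN^-] = s.
Ksp = s × s = s^2
s = (1.6 × 10^-12)^(1/2) = 1.3 × 10^-6 M

s = 1.3 × 10^-6 M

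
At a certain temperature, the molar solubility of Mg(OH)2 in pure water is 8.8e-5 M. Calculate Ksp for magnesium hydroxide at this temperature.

Mg(OH)2(s) ⇌ Mg^2+(aq) + 2 OH^-(aq)
Let s = molar solubility. Then [Mg^2+] = s and [OH^-] = 2s.
Ksp = [Mg^2+][OH^-]^2
Substituting: Ksp = s(2s)^2 = 4s^3
Ksp = 4 × (8.8 × 10^-5)^3 = 2.7 x 10^-12

Ksp ≈ 2.7e-12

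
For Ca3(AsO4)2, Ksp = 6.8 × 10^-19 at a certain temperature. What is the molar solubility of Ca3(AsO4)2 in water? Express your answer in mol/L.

Ca3(AsO4)2(s) ⇌ 3 Ca^2+ + 2 AsO4^3-
Ksp = [Ca^2+]^3[AsO4^3-]^2
With molar solubility s: [Ca^2+] = 3s, [AsO4^3-] = 2s.
So Ksp = (3s)^3 × (2s)^2 = 108s^5
s = (6.8 × 10^-19 / 108)^(1/5) = 9.1 x 10^-5 M

s = 9.1 x 10^-5 M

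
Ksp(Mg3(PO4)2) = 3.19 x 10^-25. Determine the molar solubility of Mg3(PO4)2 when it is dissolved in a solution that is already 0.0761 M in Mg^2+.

Mg3(PO4)2(s) <=> 3 Mg^2+(aq) + 2 PO4^3-(aq)
Ksp = [Mg^2+]^3[PO4^3-]^2
Let s be the molar solubility in this solution. [Mg^2+] = 0.0761 + 3s ≈ 0.0761, [PO4^3-] = 2s (since the Mg^2+ already present dominates).
Ksp ≈ (0.0761)^3 × (2s)^2
s = 1.35 x 10^-11 M
Check: 3s = 4.0 × 10^-11 ≪ 0.0761, so the approximation is valid.

s = 1.35 × 10^-11 M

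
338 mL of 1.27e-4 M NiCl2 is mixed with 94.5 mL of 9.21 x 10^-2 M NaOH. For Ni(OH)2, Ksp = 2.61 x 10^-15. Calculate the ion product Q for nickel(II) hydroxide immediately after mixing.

Total volume = 338 + 94.5 = 432.5 mL.
[Ni^2+] = 1.27 x 10^-4 × (338/432.5) = 9.925 × 10^-5 M
[OH^-] = 9.21 x 10^-2 × (94.5/432.5) = 2.012 × 10^-2 M
Ni(OH)2(s) <=> Ni^2+(aq) + 2 OH^-(aq), so Q = [Ni^2+][OH^-]^2
Q = (9.925 × 10^-5)(2.012 × 10^-2)^2 = 4.02 x 10^-8
Q > Ksp, so Ni(OH)2 will precipitate.

4.02 × 10^-8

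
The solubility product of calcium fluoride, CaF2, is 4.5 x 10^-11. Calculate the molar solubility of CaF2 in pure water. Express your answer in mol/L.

CaF2(s) <=> Ca^2+(aq) + 2 F^-(aq)
Ksp = [Ca^2+][F^-]^2
Let s = molar solubility. Then [Ca^2+] = s and [F^-] = 2s.
So Ksp = s × (2s)^2 = 4s^3
s^3 = 4.5 x 10^-11 / 4, so s = 2.2 × 10^-4 M

s ≈ 2.2e-4 M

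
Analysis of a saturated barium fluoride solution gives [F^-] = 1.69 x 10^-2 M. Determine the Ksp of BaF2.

Ksp ≈ 2.41 × 10^-6

BaF2(s) <=> Ba^2+(aq) + 2 F^-(aq)
Stoichiometry gives [Ba^2+] = (1/2)[F^-] = 8.450 × 10^-3 M.
Ksp = [Ba^2+][F^-]^2
Ksp = 8.450 × 10^-3 × (1.69 x 10^-2)^2 = 2.41 x 10^-6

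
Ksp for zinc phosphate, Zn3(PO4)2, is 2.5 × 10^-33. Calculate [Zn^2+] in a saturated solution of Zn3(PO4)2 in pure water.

[Zn^2+] ≈ 3.5 x 10^-7 M

Zn3(PO4)2(s) <=> 3 Zn^2+(aq) + 2 PO4^3-(aq)
Ksp = [Zn^2+]^3[PO4^3-]^2
If s mol/L of Zn3(PO4)2 dissolves, [Zn^2+] = 3s and [PO4^3-] = 2s.
Substituting: Ksp = (3s)^3(2s)^2 = 108s^5
Solving, s = (2.5 × 10^-33/108)^(1/5) = 1.18 × 10^-7 M
[Zn^2+] = 3s = 3.5 × 10^-7 M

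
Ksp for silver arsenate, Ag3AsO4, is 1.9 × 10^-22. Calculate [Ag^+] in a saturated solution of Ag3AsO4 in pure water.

Ag3AsO4(s) <=> 3 Ag^+ + AsO4^3-
Ksp = [Ag^+]^3[AsO4^3-]
For each mole of Ag3AsO4 that dissolves: [Ag^+] = 3s, [AsO4^3-] = s.
So Ksp = (3s)^3 × s = 27s^4
s = (1.9 × 10^-22 / 27)^(1/4) = 1.63 × 10^-6 M
[Ag^+] = 3s = 4.9 × 10^-6 M

[Ag^+] = 4.9e-6 M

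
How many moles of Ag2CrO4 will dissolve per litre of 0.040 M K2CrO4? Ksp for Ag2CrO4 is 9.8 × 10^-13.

2.5 × 10^-6 M

Ag2CrO4(s) <=> 2 Ag^+ + CrO4^2-
Ksp = [Ag^+]^2[CrO4^2-]
Let s = moles of Ag2CrO4 that dissolve per litre. [Ag^+] = 2s, [CrO4^2-] = 0.040 + s ≈ 0.040 (since CrO4^2- from K2CrO4 dominates).
Ksp ≈ (2s)^2 × 0.040
s = 2.5 x 10^-6 M
Check: s = 2.5 × 10^-6 ≪ 0.040, so the approximation is valid.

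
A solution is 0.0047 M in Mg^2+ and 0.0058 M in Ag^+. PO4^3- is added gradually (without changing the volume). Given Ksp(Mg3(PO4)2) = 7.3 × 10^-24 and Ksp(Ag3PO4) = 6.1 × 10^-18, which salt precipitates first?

Ag3PO4

Each salt begins to precipitate when Q = Ksp, i.e. when [PO4^3-] reaches its threshold.
For Mg3(PO4)2: 7.3 × 10^-24 = (0.0047)^3 × [PO4^3-]^2  ⇒  [PO4^3-] = 8.4 × 10^-9 M.
For Ag3PO4: 6.1 × 10^-18 = (0.0058)^3 × [PO4^3-]  ⇒  [PO4^3-] = 3.1 × 10^-11 M.
The salt with the lower threshold [PO4^3-] precipitates first: Ag3PO4.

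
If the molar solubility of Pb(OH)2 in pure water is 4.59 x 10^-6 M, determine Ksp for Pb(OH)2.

Pb(OH)2(s) ⇌ Pb^2+ + 2 OH^-
For each mole of Pb(OH)2 that dissolves: [Pb^2+] = s, [OH^-] = 2s.
Ksp = [Pb^2+][OH^-]^2
So Ksp = s × (2s)^2 = 4s^3
With s = 4.59 × 10^-6: Ksp = 3.87 × 10^-16

Ksp ≈ 3.87 × 10^-16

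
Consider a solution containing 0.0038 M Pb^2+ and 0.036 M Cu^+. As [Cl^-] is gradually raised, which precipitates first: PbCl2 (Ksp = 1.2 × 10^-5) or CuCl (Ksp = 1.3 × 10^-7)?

Precipitation of each salt starts when its ion product equals its Ksp.
For PbCl2: 1.2 × 10^-5 = 0.0038 × [Cl^-]^2  ⇒  [Cl^-] = 5.6 × 10^-2 M.
For CuCl: 1.3 × 10^-7 = 0.036 × [Cl^-]  ⇒  [Cl^-] = 3.6 × 10^-6 M.
The salt with the lower threshold [Cl^-] precipitates first: CuCl.

CuCl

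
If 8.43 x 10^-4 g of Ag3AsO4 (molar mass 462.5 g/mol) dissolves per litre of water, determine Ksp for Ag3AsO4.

Molar solubility s = (8.43 × 10^-4 g/L) / (462.5 g/mol) = 1.823 × 10^-6 M.
Ag3AsO4(s) ⇌ 3 Ag^+ + AsO4^3-
Let s = molar solubility. Then [Ag^+] = 3s and [AsO4^3-] = s.
Ksp = [Ag^+]^3[AsO4^3-]
So Ksp = (3s)^3 × s = 27s^4
With s = 1.823 x 10^-6: Ksp = 2.98 × 10^-22

Ksp = 2.98 × 10^-22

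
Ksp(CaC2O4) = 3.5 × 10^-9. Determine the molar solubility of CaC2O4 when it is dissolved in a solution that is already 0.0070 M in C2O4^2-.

s = 5.0e-7 M

CaC2O4(s) ⇌ Ca^2+ + C2O4^2-
Ksp = [Ca^2+][C2O4^2-]
Let s be the molar solubility in this solution. [Ca^2+] = s, [C2O4^2-] = 0.0070 + s ≈ 0.0070 (Ksp is small, so little additional dissolves).
Ksp ≈ s × 0.0070
s = 5.0 × 10^-7 M
Check: s = 5.0 × 10^-7 ≪ 0.0070, so the approximation is valid.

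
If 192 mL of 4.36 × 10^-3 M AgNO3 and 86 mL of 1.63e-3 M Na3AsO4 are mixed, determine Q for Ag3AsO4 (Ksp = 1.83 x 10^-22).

Q ≈ 1.38 × 10^-11

Total volume = 192 + 86 = 278 mL.
[Ag^+] = 4.36 × 10^-3 × (192/278) = 3.011 × 10^-3 M
[AsO4^3-] = 1.63 × 10^-3 × (86/278) = 5.042 × 10^-4 M
Ag3AsO4(s) ⇌ 3 Ag^+(aq) + AsO4^3-(aq), so Q = [Ag^+]^3[AsO4^3-]
Q = (3.011 x 10^-3)^3(5.042 × 10^-4) = 1.38 × 10^-11
Q > Ksp, so Ag3AsO4 will precipitate.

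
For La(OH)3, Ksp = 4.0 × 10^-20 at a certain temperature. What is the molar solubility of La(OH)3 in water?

La(OH)3(s) ⇌ La^3+ + 3 OH^-
Ksp = [La^3+][OH^-]^3
Let s = molar solubility. Then [La^3+] = s and [OH^-] = 3s.
Ksp = s(3s)^3 = 27s^4
s^4 = 4.0 × 10^-20 / 27, so s = 6.2 × 10^-6 M

s = 6.2 × 10^-6 M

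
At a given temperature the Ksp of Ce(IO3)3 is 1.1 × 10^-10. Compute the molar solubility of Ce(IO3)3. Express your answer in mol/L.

Ce(IO3)3(s) ⇌ Ce^3+ + 3 IO3^-
Ksp = [Ce^3+][IO3^-]^3
If s mol/L of Ce(IO3)3 dissolves, [Ce^3+] = s and [IO3^-] = 3s.
Ksp = s(3s)^3 = 27s^4
s^4 = 1.1 × 10^-10 / 27, so s = 1.4 × 10^-3 M

s ≈ 1.4 × 10^-3 M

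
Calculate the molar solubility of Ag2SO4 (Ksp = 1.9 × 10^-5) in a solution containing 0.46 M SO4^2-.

3.2e-3 M

Ag2SO4(s) <=> 2 Ag^+ + SO4^2-
Ksp = [Ag^+]^2[SO4^2-]
Let s = moles of Ag2SO4 that dissolve per litre. [Ag^+] = 2s, [SO4^2-] = 0.46 + s ≈ 0.46 (Ksp is small, so little additional dissolves).
Ksp ≈ (2s)^2 × 0.46
s = 3.2 × 10^-3 M
Check: s = 3.2 × 10^-3 ≪ 0.46, so the approximation is valid.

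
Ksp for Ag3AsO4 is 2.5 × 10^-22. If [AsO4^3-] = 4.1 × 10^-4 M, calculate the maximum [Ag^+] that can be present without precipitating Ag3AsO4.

Ag3AsO4(s) ⇌ 3 Ag^+(aq) + AsO4^3-(aq)
Ksp = [Ag^+]^3[AsO4^3-]
Precipitation begins when Q = Ksp. With [AsO4^3-] = 4.1 × 10^-4 M:
2.5 × 10^-22 = (4.1 × 10^-4) × [Ag^+]^3
[Ag^+] = (2.5 × 10^-22 / 4.1 × 10^-4)^(1/3) = 8.5 × 10^-7 M

[Ag^+] ≈ 8.5e-7 M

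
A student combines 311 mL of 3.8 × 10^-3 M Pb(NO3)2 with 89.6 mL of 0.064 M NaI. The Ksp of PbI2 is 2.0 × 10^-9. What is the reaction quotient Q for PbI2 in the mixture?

Total volume = 311 + 89.6 = 400.6 mL.
[Pb^2+] = 3.8 × 10^-3 × (311/400.6) = 2.95 × 10^-3 M
[I^-] = 6.4 x 10^-2 × (89.6/400.6) = 1.43 x 10^-2 M
PbI2(s) ⇌ Pb^2+ + 2 I^-, so Q = [Pb^2+][I^-]^2
Q = (2.95 x 10^-3)(1.43 x 10^-2)^2 = 6.0 x 10^-7
Q > Ksp, so PbI2 will precipitate.

6.0 x 10^-7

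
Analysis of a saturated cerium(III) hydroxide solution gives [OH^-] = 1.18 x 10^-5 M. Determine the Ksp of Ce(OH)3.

6.46 × 10^-21

Ce(OH)3(s) <=> Ce^3+(aq) + 3 OH^-(aq)
Stoichiometry gives [Ce^3+] = (1/3)[OH^-] = 3.933 x 10^-6 M.
Ksp = [Ce^3+][OH^-]^3
Ksp = 3.933 × 10^-6 × (1.18 × 10^-5)^3 = 6.46 x 10^-21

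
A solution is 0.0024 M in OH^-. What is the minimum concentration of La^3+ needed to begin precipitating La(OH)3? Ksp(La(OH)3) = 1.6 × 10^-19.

1.2 × 10^-11 M

La(OH)3(s) ⇌ La^3+(aq) + 3 OH^-(aq)
Ksp = [La^3+][OH^-]^3
Precipitation begins when Q = Ksp. With [OH^-] = 0.0024 M:
1.6 × 10^-19 = (0.0024)^3 × [La^3+]
[La^3+] = (1.6 × 10^-19 / 1.38 × 10^-8) = 1.2 × 10^-11 M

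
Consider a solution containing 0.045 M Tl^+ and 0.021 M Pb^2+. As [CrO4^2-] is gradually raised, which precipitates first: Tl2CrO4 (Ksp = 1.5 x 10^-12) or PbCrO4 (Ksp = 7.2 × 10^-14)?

PbCrO4

Precipitation of each salt starts when its ion product equals its Ksp.
For Tl2CrO4: 1.5 x 10^-12 = (0.045)^2 × [CrO4^2-]  ⇒  [CrO4^2-] = 7.4 x 10^-10 M.
For PbCrO4: 7.2 × 10^-14 = 0.021 × [CrO4^2-]  ⇒  [CrO4^2-] = 3.4 × 10^-12 M.
The salt with the lower threshold [CrO4^2-] precipitates first: PbCrO4.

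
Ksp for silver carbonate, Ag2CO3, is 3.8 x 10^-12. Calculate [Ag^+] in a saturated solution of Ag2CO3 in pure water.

2.0 x 10^-4 M

Ag2CO3(s) ⇌ 2 Ag^+ + CO3^2-
Ksp = [Ag^+]^2[CO3^2-]
For each mole of Ag2CO3 that dissolves: [Ag^+] = 2s, [CO3^2-] = s.
So Ksp = (2s)^2 × s = 4s^3
s = (3.8 x 10^-12 / 4)^(1/3) = 9.83 × 10^-5 M
[Ag^+] = 2s = 2.0 × 10^-4 M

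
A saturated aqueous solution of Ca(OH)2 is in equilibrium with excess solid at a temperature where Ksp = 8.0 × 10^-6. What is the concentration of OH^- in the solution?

Ca(OH)2(s) ⇌ Ca^2+ + 2 OH^-
Ksp = [Ca^2+][OH^-]^2
If s mol/L of Ca(OH)2 dissolves, [Ca^2+] = s and [OH^-] = 2s.
So Ksp = s × (2s)^2 = 4s^3
s = (8.0 × 10^-6 / 4)^(1/3) = 1.26 × 10^-2 M
[OH^-] = 2s = 2.5 x 10^-2 M

0.025 M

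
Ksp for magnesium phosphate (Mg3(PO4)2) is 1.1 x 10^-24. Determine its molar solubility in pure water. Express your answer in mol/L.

s = 6.3e-6 M

Mg3(PO4)2(s) ⇌ 3 Mg^2+(aq) + 2 PO4^3-(aq)
Ksp = [Mg^2+]^3[PO4^3-]^2
If s mol/L of Mg3(PO4)2 dissolves, [Mg^2+] = 3s and [PO4^3-] = 2s.
Ksp = (3s)^3(2s)^2 = 108s^5
s = (1.1 x 10^-24 / 108)^(1/5) = 6.3 × 10^-6 M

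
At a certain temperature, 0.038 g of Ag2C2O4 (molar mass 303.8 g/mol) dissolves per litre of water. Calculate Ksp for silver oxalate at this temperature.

7.8 × 10^-12

Molar solubility s = (3.8 × 10^-2 g/L) / (303.8 g/mol) = 1.25 × 10^-4 M.
Ag2C2O4(s) ⇌ 2 Ag^+ + C2O4^2-
If s mol/L of Ag2C2O4 dissolves, [Ag^+] = 2s and [C2O4^2-] = s.
Ksp = [Ag^+]^2[C2O4^2-]
Substituting: Ksp = (2s)^2s = 4s^3
With s = 1.25 × 10^-4: Ksp = 7.8 × 10^-12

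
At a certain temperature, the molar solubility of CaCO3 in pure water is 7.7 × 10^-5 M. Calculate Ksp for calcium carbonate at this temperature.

CaCO3(s) ⇌ Ca^2+ + CO3^2-
Let s = molar solubility. Then [Ca^2+] = s and [CO3^2-] = s.
Ksp = [Ca^2+][CO3^2-]
Ksp = s × s = s^2
Ksp = (7.7 × 10^-5)^2 = 5.9 x 10^-9

5.9 x 10^-9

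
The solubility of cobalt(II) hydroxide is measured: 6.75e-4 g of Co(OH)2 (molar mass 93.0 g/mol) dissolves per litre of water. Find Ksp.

Molar solubility s = (6.75 x 10^-4 g/L) / (93.0 g/mol) = 7.258 x 10^-6 M.
Co(OH)2(s) ⇌ Co^2+(aq) + 2 OH^-(aq)
For each mole of Co(OH)2 that dissolves: [Co^2+] = s, [OH^-] = 2s.
Ksp = [Co^2+][OH^-]^2
Ksp = s(2s)^2 = 4s^3
Ksp = 4 × (7.258 x 10^-6)^3 = 1.53 x 10^-15

1.53e-15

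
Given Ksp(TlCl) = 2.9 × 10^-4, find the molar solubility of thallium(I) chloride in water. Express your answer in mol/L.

s ≈ 0.017 M

TlCl(s) ⇌ Tl^+(aq) + Cl^-(aq)
Ksp = [Tl^+][Cl^-]
For each mole of TlCl that dissolves: [Tl^+] = s, [Cl^-] = s.
Ksp = s × s = s^2
s = √(2.9 × 10^-4) = 1.7 × 10^-2 M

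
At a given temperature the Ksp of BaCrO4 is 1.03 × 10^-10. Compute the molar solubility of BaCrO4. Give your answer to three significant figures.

BaCrO4(s) <=> Ba^2+(aq) + CrO4^2-(aq)
Ksp = [Ba^2+][CrO4^2-]
Let s = molar solubility. Then [Ba^2+] = s and [CrO4^2-] = s.
Ksp = s^2
s = √(1.03 × 10^-10) = 1.01 × 10^-5 M

1.01 × 10^-5 M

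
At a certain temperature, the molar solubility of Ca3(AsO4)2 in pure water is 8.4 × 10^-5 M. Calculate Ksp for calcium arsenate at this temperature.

Ksp ≈ 4.5 x 10^-19

Ca3(AsO4)2(s) ⇌ 3 Ca^2+ + 2 AsO4^3-
With molar solubility s: [Ca^2+] = 3s, [AsO4^3-] = 2s.
Ksp = [Ca^2+]^3[AsO4^3-]^2
Substituting: Ksp = (3s)^3(2s)^2 = 108s^5
Ksp = 108 × (8.4 x 10^-5)^5 = 4.5 x 10^-19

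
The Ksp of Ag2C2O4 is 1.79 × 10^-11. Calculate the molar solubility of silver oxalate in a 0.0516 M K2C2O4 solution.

s ≈ 9.31 × 10^-6 M

Ag2C2O4(s) ⇌ 2 Ag^+ + C2O4^2-
Ksp = [Ag^+]^2[C2O4^2-]
Let s = moles of Ag2C2O4 that dissolve per litre. [Ag^+] = 2s, [C2O4^2-] = 0.0516 + s ≈ 0.0516 (common-ion effect: C2O4^2- is already 0.0516 M).
Ksp ≈ (2s)^2 × 0.0516
s = 9.31 x 10^-6 M
Check: s = 9.3 × 10^-6 ≪ 0.0516, so the approximation is valid.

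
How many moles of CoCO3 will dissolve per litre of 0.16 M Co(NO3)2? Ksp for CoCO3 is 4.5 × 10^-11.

CoCO3(s) ⇌ Co^2+(aq) + CO3^2-(aq)
Ksp = [Co^2+][CO3^2-]
Let s be the molar solubility in this solution. [Co^2+] = 0.16 + s ≈ 0.16, [CO3^2-] = s (common-ion effect: Co^2+ is already 0.16 M).
Ksp ≈ 0.16 × s
s = 2.8 × 10^-10 M
Check: s = 2.8 × 10^-10 ≪ 0.16, so the approximation is valid.

s = 2.8 × 10^-10 M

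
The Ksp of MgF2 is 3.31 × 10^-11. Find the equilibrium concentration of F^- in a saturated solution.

[F^-] = 4.05e-4 M

MgF2(s) <=> Mg^2+(aq) + 2 F^-(aq)
Ksp = [Mg^2+][F^-]^2
With molar solubility s: [Mg^2+] = s, [F^-] = 2s.
So Ksp = s × (2s)^2 = 4s^3
Solving, s = (3.31 × 10^-11/4)^(1/3) = 2.023 x 10^-4 M
[F^-] = 2s = 4.05 × 10^-4 M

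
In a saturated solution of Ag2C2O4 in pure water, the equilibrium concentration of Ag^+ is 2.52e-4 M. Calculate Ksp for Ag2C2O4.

Ag2C2O4(s) ⇌ 2 Ag^+(aq) + C2O4^2-(aq)
Stoichiometry gives [C2O4^2-] = (1/2)[Ag^+] = 1.260 x 10^-4 M.
Ksp = [Ag^+]^2[C2O4^2-]
Ksp = (2.52 × 10^-4)^2 × 1.260 × 10^-4 = 8.00 × 10^-12

8.00e-12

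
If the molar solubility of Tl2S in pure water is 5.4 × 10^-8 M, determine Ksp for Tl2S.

Tl2S(s) ⇌ 2 Tl^+(aq) + S^2-(aq)
Let s = molar solubility. Then [Tl^+] = 2s and [S^2-] = s.
Ksp = [Tl^+]^2[S^2-]
Ksp = (2s)^2s = 4s^3
With s = 5.4 x 10^-8: Ksp = 6.3 × 10^-22

Ksp = 6.3e-22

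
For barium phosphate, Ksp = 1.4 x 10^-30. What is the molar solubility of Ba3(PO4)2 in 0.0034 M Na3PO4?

Ba3(PO4)2(s) ⇌ 3 Ba^2+(aq) + 2 PO4^3-(aq)
Ksp = [Ba^2+]^3[PO4^3-]^2
If s mol/L dissolves here, [Ba^2+] = 3s, [PO4^3-] = 0.0034 + 2s ≈ 0.0034 (Ksp is small, so little additional dissolves).
Ksp ≈ (3s)^3 × (0.0034)^2
s = 1.6 × 10^-9 M
Check: 2s = 3.3 × 10^-9 ≪ 0.0034, so the approximation is valid.

s = 1.6 × 10^-9 M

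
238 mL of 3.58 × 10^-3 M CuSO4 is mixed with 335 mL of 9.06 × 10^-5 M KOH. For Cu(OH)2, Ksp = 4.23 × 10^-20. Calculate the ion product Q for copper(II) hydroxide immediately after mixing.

Total volume = 238 + 335 = 573 mL.
[Cu^2+] = 3.58 × 10^-3 × (238/573) = 1.487 × 10^-3 M
[OH^-] = 9.06 x 10^-5 × (335/573) = 5.297 × 10^-5 M
Cu(OH)2(s) ⇌ Cu^2+ + 2 OH^-, so Q = [Cu^2+][OH^-]^2
Q = (1.487 × 10^-3)(5.297 × 10^-5)^2 = 4.17 × 10^-12
Q > Ksp, so Cu(OH)2 will precipitate.

4.17 x 10^-12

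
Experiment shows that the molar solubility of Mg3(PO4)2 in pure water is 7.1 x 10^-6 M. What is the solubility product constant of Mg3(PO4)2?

1.9 x 10^-24

Mg3(PO4)2(s) <=> 3 Mg^2+(aq) + 2 PO4^3-(aq)
For each mole of Mg3(PO4)2 that dissolves: [Mg^2+] = 3s, [PO4^3-] = 2s.
Ksp = [Mg^2+]^3[PO4^3-]^2
Substituting: Ksp = (3s)^3(2s)^2 = 108s^5
With s = 7.1 × 10^-6: Ksp = 1.9 × 10^-24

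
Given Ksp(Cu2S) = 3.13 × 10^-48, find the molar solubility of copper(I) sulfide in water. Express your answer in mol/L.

s = 9.21e-17 M

Cu2S(s) ⇌ 2 Cu^+ + S^2-
Ksp = [Cu^+]^2[S^2-]
For each mole of Cu2S that dissolves: [Cu^+] = 2s, [S^2-] = s.
So Ksp = (2s)^2 × s = 4s^3
s = (3.13 × 10^-48 / 4)^(1/3) = 9.21 × 10^-17 M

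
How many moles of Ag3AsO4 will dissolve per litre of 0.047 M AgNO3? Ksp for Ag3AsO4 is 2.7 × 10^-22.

Ag3AsO4(s) ⇌ 3 Ag^+ + AsO4^3-
Ksp = [Ag^+]^3[AsO4^3-]
If s mol/L dissolves here, [Ag^+] = 0.047 + 3s ≈ 0.047, [AsO4^3-] = s (Ksp is small, so little additional dissolves).
Ksp ≈ (0.047)^3 × s
s = 2.6 x 10^-18 M
Check: 3s = 7.8 × 10^-18 ≪ 0.047, so the approximation is valid.

s ≈ 2.6e-18 M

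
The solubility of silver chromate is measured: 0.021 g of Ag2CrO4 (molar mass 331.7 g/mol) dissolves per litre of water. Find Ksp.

Molar solubility s = (2.1 × 10^-2 g/L) / (331.7 g/mol) = 6.33 x 10^-5 M.
Ag2CrO4(s) ⇌ 2 Ag^+(aq) + CrO4^2-(aq)
Let s = molar solubility. Then [Ag^+] = 2s and [CrO4^2-] = s.
Ksp = [Ag^+]^2[CrO4^2-]
Substituting: Ksp = (2s)^2s = 4s^3
Ksp = 4 × (6.33 × 10^-5)^3 = 1.0 × 10^-12

1.0 × 10^-12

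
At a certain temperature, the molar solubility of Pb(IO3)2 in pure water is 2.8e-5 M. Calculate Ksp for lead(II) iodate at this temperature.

Ksp ≈ 8.8 × 10^-14

Pb(IO3)2(s) <=> Pb^2+(aq) + 2 IO3^-(aq)
With molar solubility s: [Pb^2+] = s, [IO3^-] = 2s.
Ksp = [Pb^2+][IO3^-]^2
Ksp = s(2s)^2 = 4s^3
Ksp = 4 × (2.8 x 10^-5)^3 = 8.8 × 10^-14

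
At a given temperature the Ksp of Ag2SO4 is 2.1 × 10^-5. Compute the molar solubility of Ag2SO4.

s ≈ 1.7 × 10^-2 M

Ag2SO4(s) ⇌ 2 Ag^+(aq) + SO4^2-(aq)
Ksp = [Ag^+]^2[SO4^2-]
With molar solubility s: [Ag^+] = 2s, [SO4^2-] = s.
So Ksp = (2s)^2 × s = 4s^3
s^3 = 2.1 × 10^-5 / 4, so s = 1.7 × 10^-2 M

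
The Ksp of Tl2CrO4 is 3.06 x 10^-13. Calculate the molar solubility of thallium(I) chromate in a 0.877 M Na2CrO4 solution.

s ≈ 2.95e-7 M

Tl2CrO4(s) <=> 2 Tl^+(aq) + CrO4^2-(aq)
Ksp = [Tl^+]^2[CrO4^2-]
If s mol/L dissolves here, [Tl^+] = 2s, [CrO4^2-] = 0.877 + s ≈ 0.877 (since CrO4^2- from Na2CrO4 dominates).
Ksp ≈ (2s)^2 × 0.877
s = 2.95 × 10^-7 M
Check: s = 3.0 × 10^-7 ≪ 0.877, so the approximation is valid.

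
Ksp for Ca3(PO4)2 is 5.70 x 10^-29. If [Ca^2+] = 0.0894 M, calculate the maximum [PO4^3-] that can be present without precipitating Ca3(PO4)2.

[PO4^3-] ≈ 2.82 x 10^-13 M

Ca3(PO4)2(s) ⇌ 3 Ca^2+ + 2 PO4^3-
Ksp = [Ca^2+]^3[PO4^3-]^2
Precipitation begins when Q = Ksp. With [Ca^2+] = 0.0894 M:
5.70 x 10^-29 = (0.0894)^3 × [PO4^3-]^2
[PO4^3-] = (5.70 x 10^-29 / 7.145 × 10^-4)^(1/2) = 2.82 x 10^-13 M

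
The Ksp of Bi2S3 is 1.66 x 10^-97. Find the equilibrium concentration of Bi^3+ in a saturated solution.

Bi2S3(s) <=> 2 Bi^3+(aq) + 3 S^2-(aq)
Ksp = [Bi^3+]^2[S^2-]^3
For each mole of Bi2S3 that dissolves: [Bi^3+] = 2s, [S^2-] = 3s.
Substituting: Ksp = (2s)^2(3s)^3 = 108s^5
s^5 = 1.66 x 10^-97 / 108, so s = 1.727 × 10^-20 M
[Bi^3+] = 2s = 3.45 × 10^-20 M

3.45e-20 M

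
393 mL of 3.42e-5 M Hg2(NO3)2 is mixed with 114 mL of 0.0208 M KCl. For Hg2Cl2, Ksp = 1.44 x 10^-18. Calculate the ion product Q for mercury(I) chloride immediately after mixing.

Total volume = 393 + 114 = 507 mL.
[Hg2^2+] = 3.42 × 10^-5 × (393/507) = 2.651 x 10^-5 M
[Cl^-] = 2.08 x 10^-2 × (114/507) = 4.677 × 10^-3 M
Hg2Cl2(s) ⇌ Hg2^2+ + 2 Cl^-, so Q = [Hg2^2+][Cl^-]^2
Q = (2.651 x 10^-5)(4.677 × 10^-3)^2 = 5.80 × 10^-10
Q > Ksp, so Hg2Cl2 will precipitate.

Q ≈ 5.80 x 10^-10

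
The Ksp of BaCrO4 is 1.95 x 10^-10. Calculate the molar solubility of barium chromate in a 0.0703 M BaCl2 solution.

BaCrO4(s) ⇌ Ba^2+(aq) + CrO4^2-(aq)
Ksp = [Ba^2+][CrO4^2-]
Let s be the molar solubility in this solution. [Ba^2+] = 0.0703 + s ≈ 0.0703, [CrO4^2-] = s (common-ion effect: Ba^2+ is already 0.0703 M).
Ksp ≈ 0.0703 × s
s = 2.77 × 10^-9 M
Check: s = 2.8 × 10^-9 ≪ 0.0703, so the approximation is valid.

s ≈ 2.77 × 10^-9 M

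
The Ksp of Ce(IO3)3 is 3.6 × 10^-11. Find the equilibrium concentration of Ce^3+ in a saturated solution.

[Ce^3+] ≈ 1.1 x 10^-3 M

Ce(IO3)3(s) <=> Ce^3+(aq) + 3 IO3^-(aq)
Ksp = [Ce^3+][IO3^-]^3
For each mole of Ce(IO3)3 that dissolves: [Ce^3+] = s, [IO3^-] = 3s.
So Ksp = s × (3s)^3 = 27s^4
s = (3.6 × 10^-11 / 27)^(1/4) = 1.07 × 10^-3 M
[Ce^3+] = s = 1.1 x 10^-3 M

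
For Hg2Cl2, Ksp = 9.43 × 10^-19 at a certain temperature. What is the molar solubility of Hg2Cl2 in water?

Hg2Cl2(s) ⇌ Hg2^2+ + 2 Cl^-
Ksp = [Hg2^2+][Cl^-]^2
Let s = molar solubility. Then [Hg2^2+] = s and [Cl^-] = 2s.
Substituting: Ksp = s(2s)^2 = 4s^3
s^3 = 9.43 × 10^-19 / 4, so s = 6.18 x 10^-7 M

6.18 × 10^-7 M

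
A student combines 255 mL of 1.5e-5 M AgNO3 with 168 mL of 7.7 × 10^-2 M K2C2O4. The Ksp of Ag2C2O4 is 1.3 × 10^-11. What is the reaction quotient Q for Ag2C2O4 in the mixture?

Total volume = 255 + 168 = 423 mL.
[Ag^+] = 1.5 × 10^-5 × (255/423) = 9.04 × 10^-6 M
[C2O4^2-] = 7.7 × 10^-2 × (168/423) = 3.06 x 10^-2 M
Ag2C2O4(s) <=> 2 Ag^+(aq) + C2O4^2-(aq), so Q = [Ag^+]^2[C2O4^2-]
Q = (9.04 x 10^-6)^2(3.06 x 10^-2) = 2.5 × 10^-12
Q < Ksp, so no precipitate of Ag2C2O4 forms.

Q = 2.5 × 10^-12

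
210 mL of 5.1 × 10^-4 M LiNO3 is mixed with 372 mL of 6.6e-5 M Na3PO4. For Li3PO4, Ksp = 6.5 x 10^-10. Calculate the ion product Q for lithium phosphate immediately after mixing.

Q = 2.6 × 10^-16

Total volume = 210 + 372 = 582 mL.
[Li^+] = 5.1 × 10^-4 × (210/582) = 1.84 x 10^-4 M
[PO4^3-] = 6.6 × 10^-5 × (372/582) = 4.22 × 10^-5 M
Li3PO4(s) ⇌ 3 Li^+ + PO4^3-, so Q = [Li^+]^3[PO4^3-]
Q = (1.84 × 10^-4)^3(4.22 × 10^-5) = 2.6 x 10^-16
Q < Ksp, so no precipitate of Li3PO4 forms.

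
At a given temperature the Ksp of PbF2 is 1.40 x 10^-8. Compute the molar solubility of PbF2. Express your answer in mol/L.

s = 1.52 × 10^-3 M

PbF2(s) ⇌ Pb^2+ + 2 F^-
Ksp = [Pb^2+][F^-]^2
For each mole of PbF2 that dissolves: [Pb^2+] = s, [F^-] = 2s.
Ksp = s(2s)^2 = 4s^3
s = (1.40 x 10^-8 / 4)^(1/3) = 1.52 x 10^-3 M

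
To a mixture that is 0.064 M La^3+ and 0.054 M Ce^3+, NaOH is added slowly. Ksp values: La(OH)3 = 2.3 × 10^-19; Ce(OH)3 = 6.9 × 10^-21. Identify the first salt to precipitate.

Precipitation of each salt starts when its ion product equals its Ksp.
For La(OH)3: 2.3 × 10^-19 = 0.064 × [OH^-]^3  ⇒  [OH^-] = 1.5 × 10^-6 M.
For Ce(OH)3: 6.9 × 10^-21 = 0.054 × [OH^-]^3  ⇒  [OH^-] = 5.0 × 10^-7 M.
The salt with the lower threshold [OH^-] precipitates first: Ce(OH)3.

Ce(OH)3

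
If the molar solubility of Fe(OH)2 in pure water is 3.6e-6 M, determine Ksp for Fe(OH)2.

1.9 × 10^-16

Fe(OH)2(s) ⇌ Fe^2+ + 2 OH^-
Let s = molar solubility. Then [Fe^2+] = s and [OH^-] = 2s.
Ksp = [Fe^2+][OH^-]^2
Substituting: Ksp = s(2s)^2 = 4s^3
With s = 3.6 × 10^-6: Ksp = 1.9 × 10^-16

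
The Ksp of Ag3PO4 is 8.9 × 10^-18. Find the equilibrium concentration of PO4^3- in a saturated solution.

Ag3PO4(s) ⇌ 3 Ag^+(aq) + PO4^3-(aq)
Ksp = [Ag^+]^3[PO4^3-]
With molar solubility s: [Ag^+] = 3s, [PO4^3-] = s.
Substituting: Ksp = (3s)^3s = 27s^4
Solving, s = (8.9 × 10^-18/27)^(1/4) = 2.40 x 10^-5 M
[PO4^3-] = s = 2.4 × 10^-5 M

[PO4^3-] = 2.4 × 10^-5 M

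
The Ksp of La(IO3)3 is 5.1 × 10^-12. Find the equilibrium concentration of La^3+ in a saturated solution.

6.6 × 10^-4 M

La(IO3)3(s) <=> La^3+ + 3 IO3^-
Ksp = [La^3+][IO3^-]^3
With molar solubility s: [La^3+] = s, [IO3^-] = 3s.
So Ksp = s × (3s)^3 = 27s^4
s = (5.1 × 10^-12 / 27)^(1/4) = 6.59 × 10^-4 M
[La^3+] = s = 6.6 × 10^-4 M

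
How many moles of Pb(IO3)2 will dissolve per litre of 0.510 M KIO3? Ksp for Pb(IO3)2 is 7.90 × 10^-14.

Pb(IO3)2(s) ⇌ Pb^2+(aq) + 2 IO3^-(aq)
Ksp = [Pb^2+][IO3^-]^2
Let s = moles of Pb(IO3)2 that dissolve per litre. [Pb^2+] = s, [IO3^-] = 0.510 + 2s ≈ 0.510 (common-ion effect: IO3^- is already 0.510 M).
Ksp ≈ s × (0.510)^2
s = 3.04 × 10^-13 M
Check: 2s = 6.1 × 10^-13 ≪ 0.510, so the approximation is valid.

s = 3.04 × 10^-13 M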